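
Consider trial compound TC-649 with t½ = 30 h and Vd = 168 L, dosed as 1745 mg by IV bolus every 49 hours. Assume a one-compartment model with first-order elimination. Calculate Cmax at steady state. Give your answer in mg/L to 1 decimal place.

k = ln2/t½ = ln2/30 ≈ 0.023105 h⁻¹; fraction remaining f = e^(−kτ) = e^(−0.023105×49) ≈ 0.3223.
Accumulation ratio R = 1/(1 − f) ≈ 1/0.6777 ≈ 1.4756.
Each bolus raises the concentration by D/Vd = 1745/168 ≈ 10.387 mg/L.
Cmax,ss = C₀/(1 − f) ≈ 10.387/0.6777 ≈ 15.327 mg/L.

15.3 mg/L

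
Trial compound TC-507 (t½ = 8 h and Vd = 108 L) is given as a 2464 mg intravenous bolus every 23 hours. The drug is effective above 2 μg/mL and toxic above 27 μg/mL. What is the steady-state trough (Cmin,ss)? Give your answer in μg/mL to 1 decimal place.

3.6 μg/mL

Over one 23-h interval, 23/8 ≈ 2.875 half-lives elapse, leaving f ≈ 0.1363 of each dose.
Accumulation ratio R = 1/(1 − f) ≈ 1/0.8637 ≈ 1.1578.
Single-dose peak C₀ = D/Vd = 2464/108 ≈ 22.815 μg/mL.
Cmax,ss = C₀/(1 − f) ≈ 22.815/0.8637 ≈ 26.415 μg/mL.
Steady-state trough Cmin,ss = Cmax,ss·f ≈ 26.415 × 0.1363 ≈ 3.600 μg/mL.
Trough 3.6 μg/mL vs MEC 2 μg/mL: adequate.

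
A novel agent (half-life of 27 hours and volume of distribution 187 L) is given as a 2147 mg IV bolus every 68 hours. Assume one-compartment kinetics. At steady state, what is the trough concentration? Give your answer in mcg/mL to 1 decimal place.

2.4 mcg/mL

Over one 68-h interval, 68/27 ≈ 2.5185 half-lives elapse, leaving f ≈ 0.1745 of each dose.
Each bolus raises the concentration by D/Vd = 2147/187 ≈ 11.481 mcg/mL.
Steady-state trough Cmin,ss = C₀·f/(1−f) ≈ 11.481 × 0.1745/0.8255 ≈ 2.427 mcg/mL.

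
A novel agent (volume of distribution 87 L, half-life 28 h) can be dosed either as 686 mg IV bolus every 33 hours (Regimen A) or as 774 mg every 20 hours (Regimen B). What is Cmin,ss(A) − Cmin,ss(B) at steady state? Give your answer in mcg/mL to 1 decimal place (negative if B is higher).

-7.6 mcg/mL

Regimen A: f = (1/2)^(33/28) ≈ 0.4418; Cmin,ss = (686/87)·f/(1−f) ≈ 6.241 mcg/mL.
Regimen B: f = (1/2)^(20/28) ≈ 0.6095; Cmin,ss = (774/87)·f/(1−f) ≈ 13.886 mcg/mL.
Difference ≈ 6.241 − 13.886 ≈ -7.645 mcg/mL.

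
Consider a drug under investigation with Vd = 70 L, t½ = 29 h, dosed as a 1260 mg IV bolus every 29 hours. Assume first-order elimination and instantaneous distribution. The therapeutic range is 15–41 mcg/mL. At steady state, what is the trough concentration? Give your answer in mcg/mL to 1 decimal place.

18.0 mcg/mL

τ = 29 h = 1 half-life, so f = (1/2)^1 = 0.5.
At steady state, R = 1/(1 − 0.5) = 2/1.
Single-dose peak C₀ = D/Vd = 1260/70 = 18 mcg/mL.
Steady-state peak Cmax,ss = C₀·R = 18 × 2/1 ≈ 36.000 mcg/mL.
Steady-state trough Cmin,ss = Cmax,ss·f ≈ 36.000 × 0.5 ≈ 18.000 mcg/mL.
Trough 18.0 mcg/mL vs MEC 15 mcg/mL: adequate.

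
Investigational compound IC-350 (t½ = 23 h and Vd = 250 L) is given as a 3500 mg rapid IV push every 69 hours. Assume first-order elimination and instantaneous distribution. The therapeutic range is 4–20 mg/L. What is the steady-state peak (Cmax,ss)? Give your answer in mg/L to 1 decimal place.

16.0 mg/L

τ = 69 h = 3 half-lives, so f = (1/2)^3 = 0.125.
Accumulation ratio R = 1/(1 − f) = 1/0.875 = 8/7.
Single-dose peak C₀ = D/Vd = 3500/250 = 14 mg/L.
Steady-state peak Cmax,ss = C₀·R = 14 × 8/7 ≈ 16.000 mg/L.
Peak 16.0 mg/L vs MTC 20 mg/L: below toxic threshold.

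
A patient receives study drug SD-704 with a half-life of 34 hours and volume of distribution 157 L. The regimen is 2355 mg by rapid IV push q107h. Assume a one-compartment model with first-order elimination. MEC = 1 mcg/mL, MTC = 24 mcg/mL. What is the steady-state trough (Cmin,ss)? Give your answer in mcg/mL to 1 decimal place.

τ/t½ = 107/34 ≈ 3.1471, so fraction remaining f = (1/2)^(107/34) ≈ 0.1129.
Accumulation ratio R = 1/(1 − f) ≈ 1/0.8871 ≈ 1.1273.
Each bolus raises the concentration by D/Vd = 2355/157 ≈ 15.000 mcg/mL.
Cmax,ss = C₀/(1 − f) ≈ 15.000/0.8871 ≈ 16.909 mcg/mL.
One interval later, Cmin,ss = Cmax,ss·e^(−kτ) ≈ 16.909 × 0.1129 ≈ 1.909 mcg/mL.
Trough 1.9 mcg/mL vs MEC 1 mcg/mL: adequate.

1.9 mcg/mL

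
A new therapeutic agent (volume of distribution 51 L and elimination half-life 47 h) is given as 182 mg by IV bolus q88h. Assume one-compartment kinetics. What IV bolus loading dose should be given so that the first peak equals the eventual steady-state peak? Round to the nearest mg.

f = (1/2)^(88/47) ≈ 0.273130; accumulation ratio R = 1/(1−f) ≈ 1.37576.
Loading dose to hit Cmax,ss on first dose: D_load = D_maint·R ≈ 182 × 1.37576 ≈ 250.39 mg.

250 mg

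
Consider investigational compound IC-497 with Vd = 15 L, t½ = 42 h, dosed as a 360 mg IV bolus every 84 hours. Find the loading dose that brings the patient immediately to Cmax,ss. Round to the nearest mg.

f = (1/2)^(84/42) ≈ 0.250000; accumulation ratio R = 1/(1−f) ≈ 1.33333.
Loading dose to hit Cmax,ss on first dose: D_load = D_maint·R ≈ 360 × 1.33333 ≈ 480.00 mg.

480 mg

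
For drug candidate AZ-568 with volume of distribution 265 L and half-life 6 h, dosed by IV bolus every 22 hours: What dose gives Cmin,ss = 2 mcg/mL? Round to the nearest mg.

τ/t½ = 22/6 ≈ 3.6667, so f = (1/2)^(22/6) ≈ 0.078745.
Cmin,ss = (D/Vd)·f/(1−f), so D = Cmin,ss·Vd·(1−f)/f.
D = 2 × 265 × (1−f)/f ≈ 2 × 265 × 11.69922 ≈ 6200.59 mg.

6201 mg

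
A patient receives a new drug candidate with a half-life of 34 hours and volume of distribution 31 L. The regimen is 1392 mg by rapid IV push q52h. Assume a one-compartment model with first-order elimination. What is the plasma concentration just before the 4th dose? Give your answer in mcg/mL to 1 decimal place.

f = (1/2)^(τ/t½) = (1/2)^(52/34) ≈ 0.3464.
C₀ = D/Vd = 1392/31 ≈ 44.903 mcg/mL.
Before the 4th dose, 3 doses have been given. Superposition: Cmin = C₀·(f + f² + … + f^3).
≈ 44.903 × (0.3464 + 0.1200 + 0.0416) ≈ 44.903 × 0.5080 ≈ 22.811 mcg/mL.

22.8 mcg/mL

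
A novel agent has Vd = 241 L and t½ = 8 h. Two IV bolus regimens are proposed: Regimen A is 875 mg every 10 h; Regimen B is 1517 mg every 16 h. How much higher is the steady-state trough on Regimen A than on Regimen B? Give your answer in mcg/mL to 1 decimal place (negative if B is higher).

0.5 mcg/mL

Regimen A: f = (1/2)^(10/8) ≈ 0.4204; Cmin,ss = (875/241)·f/(1−f) ≈ 2.633 mcg/mL.
Regimen B: f = (1/2)^(16/8) ≈ 0.2500; Cmin,ss = (1517/241)·f/(1−f) ≈ 2.098 mcg/mL.
Difference ≈ 2.633 − 2.098 ≈ 0.535 mcg/mL.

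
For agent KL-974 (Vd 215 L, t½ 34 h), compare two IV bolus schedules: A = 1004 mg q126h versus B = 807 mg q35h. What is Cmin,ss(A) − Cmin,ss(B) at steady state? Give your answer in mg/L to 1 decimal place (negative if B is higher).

-3.2 mg/L

Regimen A: f = (1/2)^(126/34) ≈ 0.0766; Cmin,ss = (1004/215)·f/(1−f) ≈ 0.387 mg/L.
Regimen B: f = (1/2)^(35/34) ≈ 0.4899; Cmin,ss = (807/215)·f/(1−f) ≈ 3.605 mg/L.
Difference ≈ 0.387 − 3.605 ≈ -3.218 mg/L.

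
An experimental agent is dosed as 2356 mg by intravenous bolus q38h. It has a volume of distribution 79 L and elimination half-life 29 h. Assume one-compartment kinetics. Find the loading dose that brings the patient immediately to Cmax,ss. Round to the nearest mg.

f = (1/2)^(38/29) ≈ 0.403224; accumulation ratio R = 1/(1−f) ≈ 1.67567.
Loading dose to hit Cmax,ss on first dose: D_load = D_maint·R ≈ 2356 × 1.67567 ≈ 3947.88 mg.

3948 mg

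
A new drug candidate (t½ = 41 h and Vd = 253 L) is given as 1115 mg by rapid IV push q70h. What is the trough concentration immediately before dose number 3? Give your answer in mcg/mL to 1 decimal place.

f = (1/2)^(τ/t½) = (1/2)^(70/41) ≈ 0.3062.
C₀ = D/Vd = 1115/253 ≈ 4.407 mcg/mL.
Before the 3rd dose, 2 doses have been given. Superposition: Cmin = C₀·(f + f²).
≈ 4.407 × (0.3062 + 0.0938) ≈ 4.407 × 0.4000 ≈ 1.763 mcg/mL.

1.8 mcg/mL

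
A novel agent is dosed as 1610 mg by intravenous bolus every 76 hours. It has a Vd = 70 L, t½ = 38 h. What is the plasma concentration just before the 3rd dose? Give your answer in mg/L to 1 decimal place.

f = (1/2)^(τ/t½) = (1/2)^(76/38) ≈ 0.2500.
C₀ = D/Vd = 1610/70 ≈ 23.000 mg/L.
Before the 3rd dose, 2 doses have been given. Superposition: Cmin = C₀·(f + f²).
≈ 23.000 × (0.2500 + 0.0625) ≈ 23.000 × 0.3125 ≈ 7.188 mg/L.

7.2 mg/L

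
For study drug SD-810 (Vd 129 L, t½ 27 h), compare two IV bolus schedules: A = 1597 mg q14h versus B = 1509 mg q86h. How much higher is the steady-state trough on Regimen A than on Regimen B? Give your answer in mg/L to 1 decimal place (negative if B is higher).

27.2 mg/L

Regimen A: f = (1/2)^(14/27) ≈ 0.6981; Cmin,ss = (1597/129)·f/(1−f) ≈ 28.627 mg/L.
Regimen B: f = (1/2)^(86/27) ≈ 0.1099; Cmin,ss = (1509/129)·f/(1−f) ≈ 1.444 mg/L.
Difference ≈ 28.627 − 1.444 ≈ 27.183 mg/L.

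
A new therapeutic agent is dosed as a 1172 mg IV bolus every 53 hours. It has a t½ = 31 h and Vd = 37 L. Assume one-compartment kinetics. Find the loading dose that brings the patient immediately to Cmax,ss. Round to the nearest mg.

1688 mg

f = (1/2)^(53/31) ≈ 0.305728; accumulation ratio R = 1/(1−f) ≈ 1.44036.
Loading dose to hit Cmax,ss on first dose: D_load = D_maint·R ≈ 1172 × 1.44036 ≈ 1688.10 mg.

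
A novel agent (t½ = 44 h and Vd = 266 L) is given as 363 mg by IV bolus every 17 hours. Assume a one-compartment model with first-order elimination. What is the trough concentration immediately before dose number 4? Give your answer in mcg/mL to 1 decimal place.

f = (1/2)^(τ/t½) = (1/2)^(17/44) ≈ 0.7651.
C₀ = D/Vd = 363/266 ≈ 1.365 mcg/mL.
Before the 4th dose, 3 doses have been given. Superposition: Cmin = C₀·(f + f² + … + f^3).
≈ 1.365 × (0.7651 + 0.5854 + 0.4479) ≈ 1.365 × 1.7984 ≈ 2.455 mcg/mL.

2.5 mcg/mL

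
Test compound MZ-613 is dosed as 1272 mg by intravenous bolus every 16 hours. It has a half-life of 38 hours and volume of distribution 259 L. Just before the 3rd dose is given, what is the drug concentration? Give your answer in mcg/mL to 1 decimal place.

6.4 mcg/mL

f = (1/2)^(τ/t½) = (1/2)^(16/38) ≈ 0.7469.
C₀ = D/Vd = 1272/259 ≈ 4.911 mcg/mL.
Before the 3rd dose, 2 doses have been given. Superposition: Cmin = C₀·(f + f²).
≈ 4.911 × (0.7469 + 0.5579) ≈ 4.911 × 1.3048 ≈ 6.408 mcg/mL.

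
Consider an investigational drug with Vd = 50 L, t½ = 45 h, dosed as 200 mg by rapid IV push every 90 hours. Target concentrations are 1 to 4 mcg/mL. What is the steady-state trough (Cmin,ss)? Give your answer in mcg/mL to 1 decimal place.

1.3 mcg/mL

τ = 90 h = 2 half-lives, so f = (1/2)^2 = 0.25.
Accumulation ratio R = 1/(1 − f) = 1/0.75 = 4/3.
Single-dose peak C₀ = D/Vd = 200/50 = 4 mcg/mL.
Steady-state peak Cmax,ss = C₀·R = 4 × 4/3 ≈ 5.333 mcg/mL.
Steady-state trough Cmin,ss = Cmax,ss·f ≈ 5.333 × 0.25 ≈ 1.333 mcg/mL.
Trough 1.3 mcg/mL vs MEC 1 mcg/mL: adequate.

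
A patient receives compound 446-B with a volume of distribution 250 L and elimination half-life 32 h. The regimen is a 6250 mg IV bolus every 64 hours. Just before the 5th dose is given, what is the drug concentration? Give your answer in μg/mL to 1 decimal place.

8.3 μg/mL

f = (1/2)^(τ/t½) = (1/2)^(64/32) ≈ 0.2500.
C₀ = D/Vd = 6250/250 ≈ 25.000 μg/mL.
Before the 5th dose, 4 doses have been given. Superposition: Cmin = C₀·(f + f² + … + f^4).
≈ 25.000 × (0.2500 + 0.0625 + 0.0156 + 0.0039) ≈ 25.000 × 0.3320 ≈ 8.300 μg/mL.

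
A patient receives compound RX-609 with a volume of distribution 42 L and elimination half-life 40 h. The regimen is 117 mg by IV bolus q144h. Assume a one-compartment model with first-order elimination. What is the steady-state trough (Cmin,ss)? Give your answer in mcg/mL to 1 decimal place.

0.3 mcg/mL

Over one 144-h interval, 144/40 ≈ 3.6 half-lives elapse, leaving f ≈ 0.0825 of each dose.
Each bolus raises the concentration by D/Vd = 117/42 ≈ 2.786 mcg/mL.
Steady-state trough Cmin,ss = C₀·f/(1−f) ≈ 2.786 × 0.0825/0.9175 ≈ 0.251 mcg/mL.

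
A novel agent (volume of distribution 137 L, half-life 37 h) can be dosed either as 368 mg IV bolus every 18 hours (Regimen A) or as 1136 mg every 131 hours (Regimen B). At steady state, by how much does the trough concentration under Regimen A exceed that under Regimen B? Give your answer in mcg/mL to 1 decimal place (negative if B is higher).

Regimen A: f = (1/2)^(18/37) ≈ 0.7138; Cmin,ss = (368/137)·f/(1−f) ≈ 6.699 mcg/mL.
Regimen B: f = (1/2)^(131/37) ≈ 0.0859; Cmin,ss = (1136/137)·f/(1−f) ≈ 0.779 mcg/mL.
Difference ≈ 6.699 − 0.779 ≈ 5.920 mcg/mL.

5.9 mcg/mL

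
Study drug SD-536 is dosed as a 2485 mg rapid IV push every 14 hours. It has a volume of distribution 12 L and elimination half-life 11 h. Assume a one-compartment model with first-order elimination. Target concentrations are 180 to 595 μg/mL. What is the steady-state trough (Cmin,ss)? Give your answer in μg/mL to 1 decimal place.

146.2 μg/mL

τ/t½ = 14/11 ≈ 1.2727, so fraction remaining f = (1/2)^(14/11) ≈ 0.4139.
Accumulation ratio R = 1/(1 − f) ≈ 1/0.5861 ≈ 1.7062.
Each bolus raises the concentration by D/Vd = 2485/12 ≈ 207.083 μg/mL.
Steady-state peak Cmax,ss = C₀·R ≈ 207.083 × 1.7062 ≈ 353.325 μg/mL.
One interval later, Cmin,ss = Cmax,ss·e^(−kτ) ≈ 353.325 × 0.4139 ≈ 146.241 μg/mL.
Trough 146.2 μg/mL vs MEC 180 μg/mL: subtherapeutic.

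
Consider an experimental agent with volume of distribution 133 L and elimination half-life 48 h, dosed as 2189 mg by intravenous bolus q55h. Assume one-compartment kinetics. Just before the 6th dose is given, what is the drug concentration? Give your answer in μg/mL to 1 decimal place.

f = (1/2)^(τ/t½) = (1/2)^(55/48) ≈ 0.4519.
C₀ = D/Vd = 2189/133 ≈ 16.459 μg/mL.
Before the 6th dose, 5 doses have been given. Superposition: Cmin = C₀·(f + f² + … + f^5).
≈ 16.459 × (0.4519 + 0.2042 + 0.0923 + 0.0417 + 0.0188) ≈ 16.459 × 0.8089 ≈ 13.314 μg/mL.

13.3 μg/mL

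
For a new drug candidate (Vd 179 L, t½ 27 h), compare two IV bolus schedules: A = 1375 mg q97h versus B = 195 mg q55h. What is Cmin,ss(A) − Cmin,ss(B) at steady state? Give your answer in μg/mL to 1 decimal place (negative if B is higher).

Regimen A: f = (1/2)^(97/27) ≈ 0.0829; Cmin,ss = (1375/179)·f/(1−f) ≈ 0.694 μg/mL.
Regimen B: f = (1/2)^(55/27) ≈ 0.2437; Cmin,ss = (195/179)·f/(1−f) ≈ 0.351 μg/mL.
Difference ≈ 0.694 − 0.351 ≈ 0.343 μg/mL.

0.3 μg/mL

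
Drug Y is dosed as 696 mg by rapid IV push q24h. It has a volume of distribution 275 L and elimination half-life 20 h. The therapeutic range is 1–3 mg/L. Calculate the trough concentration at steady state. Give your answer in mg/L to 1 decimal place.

k = ln2/t½ = ln2/20 ≈ 0.034657 h⁻¹; fraction remaining f = e^(−kτ) = e^(−0.034657×24) ≈ 0.4353.
Single-dose peak C₀ = D/Vd = 696/275 ≈ 2.531 mg/L.
Steady-state trough Cmin,ss = C₀·f/(1−f) ≈ 2.531 × 0.4353/0.5647 ≈ 1.951 mg/L.
Trough 2.0 mg/L vs MEC 1 mg/L: adequate.

2.0 mg/L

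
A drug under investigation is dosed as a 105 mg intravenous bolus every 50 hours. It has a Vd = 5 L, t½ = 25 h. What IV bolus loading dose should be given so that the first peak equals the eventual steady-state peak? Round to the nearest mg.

140 mg

f = (1/2)^(50/25) ≈ 0.250000; accumulation ratio R = 1/(1−f) ≈ 1.33333.
Loading dose to hit Cmax,ss on first dose: D_load = D_maint·R ≈ 105 × 1.33333 ≈ 140.00 mg.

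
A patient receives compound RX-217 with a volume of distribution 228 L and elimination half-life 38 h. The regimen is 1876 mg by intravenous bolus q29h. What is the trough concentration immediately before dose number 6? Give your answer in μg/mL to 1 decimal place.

11.0 μg/mL

f = (1/2)^(τ/t½) = (1/2)^(29/38) ≈ 0.5892.
C₀ = D/Vd = 1876/228 ≈ 8.228 μg/mL.
Before the 6th dose, 5 doses have been given. Superposition: Cmin = C₀·(f + f² + … + f^5).
≈ 8.228 × (0.5892 + 0.3472 + 0.2045 + 0.1205 + 0.0710) ≈ 8.228 × 1.3324 ≈ 10.963 μg/mL.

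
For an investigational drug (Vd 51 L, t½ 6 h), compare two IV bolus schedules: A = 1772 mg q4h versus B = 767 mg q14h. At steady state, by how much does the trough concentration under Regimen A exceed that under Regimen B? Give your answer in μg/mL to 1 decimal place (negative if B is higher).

Regimen A: f = (1/2)^(4/6) ≈ 0.6300; Cmin,ss = (1772/51)·f/(1−f) ≈ 59.161 μg/mL.
Regimen B: f = (1/2)^(14/6) ≈ 0.1984; Cmin,ss = (767/51)·f/(1−f) ≈ 3.722 μg/mL.
Difference ≈ 59.161 − 3.722 ≈ 55.439 μg/mL.

55.4 μg/mL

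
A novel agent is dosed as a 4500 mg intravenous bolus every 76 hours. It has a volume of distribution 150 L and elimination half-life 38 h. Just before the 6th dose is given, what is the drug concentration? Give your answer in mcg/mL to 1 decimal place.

10.0 mcg/mL

f = (1/2)^(τ/t½) = (1/2)^(76/38) ≈ 0.2500.
C₀ = D/Vd = 4500/150 ≈ 30.000 mcg/mL.
Before the 6th dose, 5 doses have been given. Superposition: Cmin = C₀·(f + f² + … + f^5).
≈ 30.000 × (0.2500 + 0.0625 + 0.0156 + 0.0039 + 0.0010) ≈ 30.000 × 0.3330 ≈ 9.990 mcg/mL.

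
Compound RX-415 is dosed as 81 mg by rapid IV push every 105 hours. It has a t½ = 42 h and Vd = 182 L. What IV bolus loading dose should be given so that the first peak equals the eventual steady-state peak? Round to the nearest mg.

98 mg

f = (1/2)^(105/42) ≈ 0.176777; accumulation ratio R = 1/(1−f) ≈ 1.21474.
Loading dose to hit Cmax,ss on first dose: D_load = D_maint·R ≈ 81 × 1.21474 ≈ 98.39 mg.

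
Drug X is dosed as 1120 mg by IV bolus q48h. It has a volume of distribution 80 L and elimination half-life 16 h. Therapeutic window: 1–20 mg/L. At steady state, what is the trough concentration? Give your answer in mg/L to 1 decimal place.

2.0 mg/L

τ = 48 h = 3 half-lives, so f = (1/2)^3 = 0.125.
Accumulation ratio R = 1/(1 − f) = 1/0.875 = 8/7.
Single-dose peak C₀ = D/Vd = 1120/80 = 14 mg/L.
Steady-state peak Cmax,ss = C₀·R = 14 × 8/7 ≈ 16.000 mg/L.
Steady-state trough Cmin,ss = Cmax,ss·f ≈ 16.000 × 0.125 ≈ 2.000 mg/L.
Trough 2.0 mg/L vs MEC 1 mg/L: adequate.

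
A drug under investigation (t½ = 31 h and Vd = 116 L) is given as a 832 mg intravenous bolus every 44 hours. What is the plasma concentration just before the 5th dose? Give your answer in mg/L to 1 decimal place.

4.2 mg/L

f = (1/2)^(τ/t½) = (1/2)^(44/31) ≈ 0.3739.
C₀ = D/Vd = 832/116 ≈ 7.172 mg/L.
Before the 5th dose, 4 doses have been given. Superposition: Cmin = C₀·(f + f² + … + f^4).
≈ 7.172 × (0.3739 + 0.1398 + 0.0523 + 0.0195) ≈ 7.172 × 0.5855 ≈ 4.199 mg/L.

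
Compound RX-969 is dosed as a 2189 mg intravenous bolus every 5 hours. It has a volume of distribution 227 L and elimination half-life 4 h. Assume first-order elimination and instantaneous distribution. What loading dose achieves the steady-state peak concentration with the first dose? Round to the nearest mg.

3777 mg

f = (1/2)^(5/4) ≈ 0.420448; accumulation ratio R = 1/(1−f) ≈ 1.72547.
Loading dose to hit Cmax,ss on first dose: D_load = D_maint·R ≈ 2189 × 1.72547 ≈ 3777.05 mg.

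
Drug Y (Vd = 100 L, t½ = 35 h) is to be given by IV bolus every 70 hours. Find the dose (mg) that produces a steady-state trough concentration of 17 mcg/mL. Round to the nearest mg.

5100 mg

τ/t½ = 70/35 ≈ 2, so f = (1/2)^(70/35) ≈ 0.250000.
Cmin,ss = (D/Vd)·f/(1−f), so D = Cmin,ss·Vd·(1−f)/f.
D = 17 × 100 × (1−f)/f ≈ 17 × 100 × 3.00000 ≈ 5100.00 mg.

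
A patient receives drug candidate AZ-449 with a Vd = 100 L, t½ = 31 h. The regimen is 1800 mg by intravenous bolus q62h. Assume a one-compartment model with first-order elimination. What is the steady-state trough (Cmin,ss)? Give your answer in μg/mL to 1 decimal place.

The dosing interval is 2 half-lives, so f = 2^(−2) = 0.25.
At steady state, R = 1/(1 − 0.25) = 4/3.
Single-dose peak C₀ = D/Vd = 1800/100 = 18 μg/mL.
Steady-state peak Cmax,ss = C₀·R = 18 × 4/3 ≈ 24.000 μg/mL.
Steady-state trough Cmin,ss = Cmax,ss·f ≈ 24.000 × 0.25 ≈ 6.000 μg/mL.

6.0 μg/mL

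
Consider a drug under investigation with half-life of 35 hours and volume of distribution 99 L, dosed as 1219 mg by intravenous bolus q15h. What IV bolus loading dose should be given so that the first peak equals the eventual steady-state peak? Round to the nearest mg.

4743 mg

f = (1/2)^(15/35) ≈ 0.742997; accumulation ratio R = 1/(1−f) ≈ 3.89101.
Loading dose to hit Cmax,ss on first dose: D_load = D_maint·R ≈ 1219 × 3.89101 ≈ 4743.14 mg.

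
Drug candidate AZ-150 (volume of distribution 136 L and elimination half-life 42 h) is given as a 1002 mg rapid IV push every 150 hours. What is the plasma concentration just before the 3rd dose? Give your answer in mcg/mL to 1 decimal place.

0.7 mcg/mL

f = (1/2)^(τ/t½) = (1/2)^(150/42) ≈ 0.0841.
C₀ = D/Vd = 1002/136 ≈ 7.368 mcg/mL.
Before the 3rd dose, 2 doses have been given. Superposition: Cmin = C₀·(f + f²).
≈ 7.368 × (0.0841 + 0.0071) ≈ 7.368 × 0.0912 ≈ 0.672 mcg/mL.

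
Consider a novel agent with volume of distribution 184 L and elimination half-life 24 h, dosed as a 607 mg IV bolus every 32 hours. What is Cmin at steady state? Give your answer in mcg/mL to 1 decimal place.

Over one 32-h interval, 32/24 ≈ 1.3333 half-lives elapse, leaving f ≈ 0.3969 of each dose.
At steady state, accumulation factor R = 1/(1 − e^(−kτ)) ≈ 1.6581.
Single-dose peak C₀ = D/Vd = 607/184 ≈ 3.299 mcg/mL.
Cmax,ss = C₀/(1 − f) ≈ 3.299/0.6031 ≈ 5.470 mcg/mL.
Steady-state trough Cmin,ss = Cmax,ss·f ≈ 5.470 × 0.3969 ≈ 2.171 mcg/mL.

2.2 mcg/mL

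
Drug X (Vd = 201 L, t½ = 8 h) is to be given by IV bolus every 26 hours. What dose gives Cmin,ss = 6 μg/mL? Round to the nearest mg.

10267 mg

τ/t½ = 26/8 ≈ 3.25, so f = (1/2)^(26/8) ≈ 0.105112.
Cmin,ss = (D/Vd)·f/(1−f), so D = Cmin,ss·Vd·(1−f)/f.
D = 6 × 201 × (1−f)/f ≈ 6 × 201 × 8.51366 ≈ 10267.47 mg.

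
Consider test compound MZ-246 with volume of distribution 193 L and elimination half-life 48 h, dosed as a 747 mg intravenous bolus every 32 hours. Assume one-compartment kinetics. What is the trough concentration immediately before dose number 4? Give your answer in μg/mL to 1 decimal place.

4.9 μg/mL

f = (1/2)^(τ/t½) = (1/2)^(32/48) ≈ 0.6300.
C₀ = D/Vd = 747/193 ≈ 3.870 μg/mL.
Before the 4th dose, 3 doses have been given. Superposition: Cmin = C₀·(f + f² + … + f^3).
≈ 3.870 × (0.6300 + 0.3969 + 0.2500) ≈ 3.870 × 1.2769 ≈ 4.942 μg/mL.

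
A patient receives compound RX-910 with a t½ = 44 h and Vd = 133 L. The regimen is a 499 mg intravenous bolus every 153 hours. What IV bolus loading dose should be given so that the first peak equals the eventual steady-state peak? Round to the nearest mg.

f = (1/2)^(153/44) ≈ 0.089792; accumulation ratio R = 1/(1−f) ≈ 1.09865.
Loading dose to hit Cmax,ss on first dose: D_load = D_maint·R ≈ 499 × 1.09865 ≈ 548.23 mg.

548 mg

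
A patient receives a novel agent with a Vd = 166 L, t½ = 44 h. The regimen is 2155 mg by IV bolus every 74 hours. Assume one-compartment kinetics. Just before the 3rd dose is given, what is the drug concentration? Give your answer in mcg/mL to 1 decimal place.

5.3 mcg/mL

f = (1/2)^(τ/t½) = (1/2)^(74/44) ≈ 0.3117.
C₀ = D/Vd = 2155/166 ≈ 12.982 mcg/mL.
Before the 3rd dose, 2 doses have been given. Superposition: Cmin = C₀·(f + f²).
≈ 12.982 × (0.3117 + 0.0972) ≈ 12.982 × 0.4089 ≈ 5.308 mcg/mL.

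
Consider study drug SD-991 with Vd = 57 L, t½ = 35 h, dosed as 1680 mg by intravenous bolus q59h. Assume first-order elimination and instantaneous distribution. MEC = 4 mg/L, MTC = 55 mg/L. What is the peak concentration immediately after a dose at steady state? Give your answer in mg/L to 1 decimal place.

τ/t½ = 59/35 ≈ 1.6857, so fraction remaining f = (1/2)^(59/35) ≈ 0.3108.
At steady state, accumulation factor R = 1/(1 − e^(−kτ)) ≈ 1.4510.
Single-dose peak C₀ = D/Vd = 1680/57 ≈ 29.474 mg/L.
Cmax,ss = C₀/(1 − f) ≈ 29.474/0.6892 ≈ 42.766 mg/L.
Peak 42.8 mg/L vs MTC 55 mg/L: below toxic threshold.

42.8 mg/L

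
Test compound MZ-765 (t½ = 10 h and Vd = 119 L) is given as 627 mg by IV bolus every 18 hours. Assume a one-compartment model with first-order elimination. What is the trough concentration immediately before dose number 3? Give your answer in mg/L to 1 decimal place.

1.9 mg/L

f = (1/2)^(τ/t½) = (1/2)^(18/10) ≈ 0.2872.
C₀ = D/Vd = 627/119 ≈ 5.269 mg/L.
Before the 3rd dose, 2 doses have been given. Superposition: Cmin = C₀·(f + f²).
≈ 5.269 × (0.2872 + 0.0825) ≈ 5.269 × 0.3697 ≈ 1.948 mg/L.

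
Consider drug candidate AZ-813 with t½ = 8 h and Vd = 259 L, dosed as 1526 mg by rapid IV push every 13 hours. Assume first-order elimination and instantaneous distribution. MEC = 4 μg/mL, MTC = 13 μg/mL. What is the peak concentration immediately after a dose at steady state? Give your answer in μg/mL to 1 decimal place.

Over one 13-h interval, 13/8 ≈ 1.625 half-lives elapse, leaving f ≈ 0.3242 of each dose.
Accumulation ratio R = 1/(1 − f) ≈ 1/0.6758 ≈ 1.4797.
Single-dose peak C₀ = D/Vd = 1526/259 ≈ 5.892 μg/mL.
Steady-state peak Cmax,ss = C₀·R ≈ 5.892 × 1.4797 ≈ 8.718 μg/mL.
Peak 8.7 μg/mL vs MTC 13 μg/mL: below toxic threshold.

8.7 μg/mL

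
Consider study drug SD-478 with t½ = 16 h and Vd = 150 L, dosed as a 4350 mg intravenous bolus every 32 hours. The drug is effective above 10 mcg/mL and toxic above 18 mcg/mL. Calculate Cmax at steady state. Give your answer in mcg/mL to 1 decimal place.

The dosing interval is 2 half-lives, so f = 2^(−2) = 0.25.
At steady state, R = 1/(1 − 0.25) = 4/3.
Single-dose peak C₀ = D/Vd = 4350/150 = 29 mcg/mL.
Steady-state peak Cmax,ss = C₀·R = 29 × 4/3 ≈ 38.667 mcg/mL.
Peak 38.7 mcg/mL vs MTC 18 mcg/mL: exceeds toxic threshold.

38.7 mcg/mL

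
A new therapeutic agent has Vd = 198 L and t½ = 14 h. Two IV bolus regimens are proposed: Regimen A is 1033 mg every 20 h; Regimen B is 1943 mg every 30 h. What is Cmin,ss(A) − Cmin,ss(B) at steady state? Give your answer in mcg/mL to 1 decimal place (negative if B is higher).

Regimen A: f = (1/2)^(20/14) ≈ 0.3715; Cmin,ss = (1033/198)·f/(1−f) ≈ 3.084 mcg/mL.
Regimen B: f = (1/2)^(30/14) ≈ 0.2264; Cmin,ss = (1943/198)·f/(1−f) ≈ 2.872 mcg/mL.
Difference ≈ 3.084 − 2.872 ≈ 0.212 mcg/mL.

0.2 mcg/mL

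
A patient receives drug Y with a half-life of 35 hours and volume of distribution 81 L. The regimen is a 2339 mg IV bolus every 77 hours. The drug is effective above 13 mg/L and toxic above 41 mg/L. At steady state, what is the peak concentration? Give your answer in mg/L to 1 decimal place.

36.9 mg/L

Over one 77-h interval, 77/35 ≈ 2.2 half-lives elapse, leaving f ≈ 0.2176 of each dose.
Accumulation ratio R = 1/(1 − f) ≈ 1/0.7824 ≈ 1.2781.
Single-dose peak C₀ = D/Vd = 2339/81 ≈ 28.877 mg/L.
Cmax,ss = C₀/(1 − f) ≈ 28.877/0.7824 ≈ 36.908 mg/L.
Peak 36.9 mg/L vs MTC 41 mg/L: below toxic threshold.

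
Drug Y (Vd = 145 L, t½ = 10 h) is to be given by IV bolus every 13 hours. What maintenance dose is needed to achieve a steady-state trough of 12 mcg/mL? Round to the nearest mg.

2544 mg

τ/t½ = 13/10 ≈ 1.3, so f = (1/2)^(13/10) ≈ 0.406126.
Cmin,ss = (D/Vd)·f/(1−f), so D = Cmin,ss·Vd·(1−f)/f.
D = 12 × 145 × (1−f)/f ≈ 12 × 145 × 1.46229 ≈ 2544.38 mg.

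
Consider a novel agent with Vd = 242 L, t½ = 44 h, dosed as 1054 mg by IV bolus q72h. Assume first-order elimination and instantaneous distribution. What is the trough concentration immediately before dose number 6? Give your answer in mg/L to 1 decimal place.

2.1 mg/L

f = (1/2)^(τ/t½) = (1/2)^(72/44) ≈ 0.3217.
C₀ = D/Vd = 1054/242 ≈ 4.355 mg/L.
Before the 6th dose, 5 doses have been given. Superposition: Cmin = C₀·(f + f² + … + f^5).
≈ 4.355 × (0.3217 + 0.1035 + 0.0333 + 0.0107 + 0.0034) ≈ 4.355 × 0.4726 ≈ 2.058 mg/L.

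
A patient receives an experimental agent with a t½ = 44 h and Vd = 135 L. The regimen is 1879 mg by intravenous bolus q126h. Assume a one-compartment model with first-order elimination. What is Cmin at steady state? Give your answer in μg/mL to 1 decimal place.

2.2 μg/mL

k = ln2/t½ = ln2/44 ≈ 0.015753 h⁻¹; fraction remaining f = e^(−kτ) = e^(−0.015753×126) ≈ 0.1374.
Single-dose peak C₀ = D/Vd = 1879/135 ≈ 13.919 μg/mL.
Steady-state trough Cmin,ss = C₀·f/(1−f) ≈ 13.919 × 0.1374/0.8626 ≈ 2.217 μg/mL.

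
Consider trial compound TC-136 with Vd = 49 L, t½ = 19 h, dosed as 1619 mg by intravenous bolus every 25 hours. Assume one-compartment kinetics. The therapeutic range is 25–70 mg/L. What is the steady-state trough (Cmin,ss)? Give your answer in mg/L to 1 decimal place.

22.2 mg/L

Over one 25-h interval, 25/19 ≈ 1.3158 half-lives elapse, leaving f ≈ 0.4017 of each dose.
Single-dose peak C₀ = D/Vd = 1619/49 ≈ 33.041 mg/L.
Steady-state trough Cmin,ss = C₀·f/(1−f) ≈ 33.041 × 0.4017/0.5983 ≈ 22.184 mg/L.
Trough 22.2 mg/L vs MEC 25 mg/L: subtherapeutic.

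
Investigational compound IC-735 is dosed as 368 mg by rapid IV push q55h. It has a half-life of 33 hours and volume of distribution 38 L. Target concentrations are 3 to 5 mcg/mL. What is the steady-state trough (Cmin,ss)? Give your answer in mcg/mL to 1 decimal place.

k = ln2/t½ = ln2/33 ≈ 0.021004 h⁻¹; fraction remaining f = e^(−kτ) = e^(−0.021004×55) ≈ 0.3150.
Each bolus raises the concentration by D/Vd = 368/38 ≈ 9.684 mcg/mL.
Steady-state trough Cmin,ss = C₀·f/(1−f) ≈ 9.684 × 0.3150/0.6850 ≈ 4.453 mcg/mL.
Trough 4.5 mcg/mL vs MEC 3 mcg/mL: adequate.

4.5 mcg/mL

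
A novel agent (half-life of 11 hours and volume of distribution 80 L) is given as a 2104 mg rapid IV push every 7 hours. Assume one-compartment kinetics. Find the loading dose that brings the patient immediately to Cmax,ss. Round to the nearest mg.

f = (1/2)^(7/11) ≈ 0.643332; accumulation ratio R = 1/(1−f) ≈ 2.80373.
Loading dose to hit Cmax,ss on first dose: D_load = D_maint·R ≈ 2104 × 2.80373 ≈ 5899.05 mg.

5899 mg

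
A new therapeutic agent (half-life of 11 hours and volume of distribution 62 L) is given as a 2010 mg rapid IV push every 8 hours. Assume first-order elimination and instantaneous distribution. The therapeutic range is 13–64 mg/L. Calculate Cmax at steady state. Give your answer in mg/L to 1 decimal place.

Over one 8-h interval, 8/11 ≈ 0.72727 half-lives elapse, leaving f ≈ 0.6040 of each dose.
At steady state, accumulation factor R = 1/(1 − e^(−kτ)) ≈ 2.5253.
Each bolus raises the concentration by D/Vd = 2010/62 ≈ 32.419 mg/L.
Steady-state peak Cmax,ss = C₀·R ≈ 32.419 × 2.5253 ≈ 81.868 mg/L.
Peak 81.9 mg/L vs MTC 64 mg/L: exceeds toxic threshold.

81.9 mg/L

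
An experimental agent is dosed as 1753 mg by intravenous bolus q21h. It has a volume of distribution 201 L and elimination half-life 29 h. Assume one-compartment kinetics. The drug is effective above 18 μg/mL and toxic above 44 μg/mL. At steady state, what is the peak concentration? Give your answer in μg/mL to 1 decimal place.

22.1 μg/mL

Over one 21-h interval, 21/29 ≈ 0.72414 half-lives elapse, leaving f ≈ 0.6054 of each dose.
Accumulation ratio R = 1/(1 − f) ≈ 1/0.3946 ≈ 2.5342.
Each bolus raises the concentration by D/Vd = 1753/201 ≈ 8.721 μg/mL.
Steady-state peak Cmax,ss = C₀·R ≈ 8.721 × 2.5342 ≈ 22.101 μg/mL.
Peak 22.1 μg/mL vs MTC 44 μg/mL: below toxic threshold.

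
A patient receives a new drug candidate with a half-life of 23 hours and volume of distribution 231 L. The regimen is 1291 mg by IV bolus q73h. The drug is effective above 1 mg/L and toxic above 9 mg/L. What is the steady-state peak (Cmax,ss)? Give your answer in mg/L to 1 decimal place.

6.3 mg/L

k = ln2/t½ = ln2/23 ≈ 0.030137 h⁻¹; fraction remaining f = e^(−kτ) = e^(−0.030137×73) ≈ 0.1108.
Accumulation ratio R = 1/(1 − f) ≈ 1/0.8892 ≈ 1.1246.
Each bolus raises the concentration by D/Vd = 1291/231 ≈ 5.589 mg/L.
Steady-state peak Cmax,ss = C₀·R ≈ 5.589 × 1.1246 ≈ 6.285 mg/L.
Peak 6.3 mg/L vs MTC 9 mg/L: below toxic threshold.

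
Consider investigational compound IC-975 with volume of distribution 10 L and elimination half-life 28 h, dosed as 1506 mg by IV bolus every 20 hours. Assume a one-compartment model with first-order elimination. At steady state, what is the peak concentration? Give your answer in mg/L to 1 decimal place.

Over one 20-h interval, 20/28 ≈ 0.71429 half-lives elapse, leaving f ≈ 0.6095 of each dose.
Accumulation ratio R = 1/(1 − f) ≈ 1/0.3905 ≈ 2.5608.
Single-dose peak C₀ = D/Vd = 1506/10 ≈ 150.600 mg/L.
Cmax,ss = C₀/(1 − f) ≈ 150.600/0.3905 ≈ 385.659 mg/L.

385.7 mg/L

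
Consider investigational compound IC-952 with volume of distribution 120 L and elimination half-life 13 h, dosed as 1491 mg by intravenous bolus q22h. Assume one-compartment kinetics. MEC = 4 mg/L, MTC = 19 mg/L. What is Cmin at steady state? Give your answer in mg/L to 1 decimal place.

k = ln2/t½ = ln2/13 ≈ 0.053319 h⁻¹; fraction remaining f = e^(−kτ) = e^(−0.053319×22) ≈ 0.3094.
Single-dose peak C₀ = D/Vd = 1491/120 ≈ 12.425 mg/L.
Steady-state trough Cmin,ss = C₀·f/(1−f) ≈ 12.425 × 0.3094/0.6906 ≈ 5.567 mg/L.
Trough 5.6 mg/L vs MEC 4 mg/L: adequate.

5.6 mg/L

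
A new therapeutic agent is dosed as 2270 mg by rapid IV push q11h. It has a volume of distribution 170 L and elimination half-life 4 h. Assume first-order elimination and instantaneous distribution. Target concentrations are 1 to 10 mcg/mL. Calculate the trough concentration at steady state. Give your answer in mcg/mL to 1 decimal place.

τ/t½ = 11/4 ≈ 2.75, so fraction remaining f = (1/2)^(11/4) ≈ 0.1487.
Accumulation ratio R = 1/(1 − f) ≈ 1/0.8513 ≈ 1.1747.
Each bolus raises the concentration by D/Vd = 2270/170 ≈ 13.353 mcg/mL.
Steady-state peak Cmax,ss = C₀·R ≈ 13.353 × 1.1747 ≈ 15.686 mcg/mL.
One interval later, Cmin,ss = Cmax,ss·e^(−kτ) ≈ 15.686 × 0.1487 ≈ 2.333 mcg/mL.
Trough 2.3 mcg/mL vs MEC 1 mcg/mL: adequate.

2.3 mcg/mL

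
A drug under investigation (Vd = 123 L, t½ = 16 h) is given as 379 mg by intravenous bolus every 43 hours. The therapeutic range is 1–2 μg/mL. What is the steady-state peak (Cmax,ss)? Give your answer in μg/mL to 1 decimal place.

τ/t½ = 43/16 ≈ 2.6875, so fraction remaining f = (1/2)^(43/16) ≈ 0.1552.
At steady state, accumulation factor R = 1/(1 − e^(−kτ)) ≈ 1.1837.
Single-dose peak C₀ = D/Vd = 379/123 ≈ 3.081 μg/mL.
Steady-state peak Cmax,ss = C₀·R ≈ 3.081 × 1.1837 ≈ 3.647 μg/mL.
Peak 3.6 μg/mL vs MTC 2 μg/mL: exceeds toxic threshold.

3.6 μg/mL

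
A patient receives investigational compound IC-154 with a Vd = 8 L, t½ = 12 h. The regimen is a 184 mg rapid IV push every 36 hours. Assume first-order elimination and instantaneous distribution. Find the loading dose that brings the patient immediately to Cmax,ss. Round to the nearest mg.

f = (1/2)^(36/12) ≈ 0.125000; accumulation ratio R = 1/(1−f) ≈ 1.14286.
Loading dose to hit Cmax,ss on first dose: D_load = D_maint·R ≈ 184 × 1.14286 ≈ 210.29 mg.

210 mg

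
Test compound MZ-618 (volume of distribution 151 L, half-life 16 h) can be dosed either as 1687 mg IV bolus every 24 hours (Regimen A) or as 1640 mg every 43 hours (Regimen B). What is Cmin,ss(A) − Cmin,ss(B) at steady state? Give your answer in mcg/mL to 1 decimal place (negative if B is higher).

4.1 mcg/mL

Regimen A: f = (1/2)^(24/16) ≈ 0.3536; Cmin,ss = (1687/151)·f/(1−f) ≈ 6.112 mcg/mL.
Regimen B: f = (1/2)^(43/16) ≈ 0.1552; Cmin,ss = (1640/151)·f/(1−f) ≈ 1.995 mcg/mL.
Difference ≈ 6.112 − 1.995 ≈ 4.117 mcg/mL.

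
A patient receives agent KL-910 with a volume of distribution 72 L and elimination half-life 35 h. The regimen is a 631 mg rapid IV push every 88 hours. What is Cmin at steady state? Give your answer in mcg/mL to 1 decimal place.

Over one 88-h interval, 88/35 ≈ 2.5143 half-lives elapse, leaving f ≈ 0.1750 of each dose.
Accumulation ratio R = 1/(1 − f) ≈ 1/0.8250 ≈ 1.2121.
Each bolus raises the concentration by D/Vd = 631/72 ≈ 8.764 mcg/mL.
Steady-state peak Cmax,ss = C₀·R ≈ 8.764 × 1.2121 ≈ 10.623 mcg/mL.
Steady-state trough Cmin,ss = Cmax,ss·f ≈ 10.623 × 0.1750 ≈ 1.859 mcg/mL.

1.9 mcg/mL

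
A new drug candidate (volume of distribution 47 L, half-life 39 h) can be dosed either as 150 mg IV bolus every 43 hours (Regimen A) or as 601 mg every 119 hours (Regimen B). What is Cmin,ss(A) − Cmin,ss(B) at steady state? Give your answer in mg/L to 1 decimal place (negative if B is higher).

1.0 mg/L

Regimen A: f = (1/2)^(43/39) ≈ 0.4657; Cmin,ss = (150/47)·f/(1−f) ≈ 2.782 mg/L.
Regimen B: f = (1/2)^(119/39) ≈ 0.1206; Cmin,ss = (601/47)·f/(1−f) ≈ 1.754 mg/L.
Difference ≈ 2.782 − 1.754 ≈ 1.028 mg/L.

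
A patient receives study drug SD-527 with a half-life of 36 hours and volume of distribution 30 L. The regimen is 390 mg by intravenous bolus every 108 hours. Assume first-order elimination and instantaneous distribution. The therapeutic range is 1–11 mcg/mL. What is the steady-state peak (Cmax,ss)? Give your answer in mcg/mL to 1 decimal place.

The dosing interval is 3 half-lives, so f = 2^(−3) = 0.125.
Accumulation ratio R = 1/(1 − f) = 1/0.875 = 8/7.
Single-dose peak C₀ = D/Vd = 390/30 = 13 mcg/mL.
Steady-state peak Cmax,ss = C₀·R = 13 × 8/7 ≈ 14.857 mcg/mL.
Peak 14.9 mcg/mL vs MTC 11 mcg/mL: exceeds toxic threshold.

14.9 mcg/mL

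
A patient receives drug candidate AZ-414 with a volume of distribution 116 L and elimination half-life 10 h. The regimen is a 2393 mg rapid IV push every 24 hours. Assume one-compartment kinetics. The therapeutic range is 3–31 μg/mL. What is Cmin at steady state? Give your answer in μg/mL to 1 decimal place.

k = ln2/t½ = ln2/10 ≈ 0.069315 h⁻¹; fraction remaining f = e^(−kτ) = e^(−0.069315×24) ≈ 0.1895.
At steady state, accumulation factor R = 1/(1 − e^(−kτ)) ≈ 1.2338.
Each bolus raises the concentration by D/Vd = 2393/116 ≈ 20.629 μg/mL.
Cmax,ss = C₀/(1 − f) ≈ 20.629/0.8105 ≈ 25.452 μg/mL.
One interval later, Cmin,ss = Cmax,ss·e^(−kτ) ≈ 25.452 × 0.1895 ≈ 4.823 μg/mL.
Trough 4.8 μg/mL vs MEC 3 μg/mL: adequate.

4.8 μg/mL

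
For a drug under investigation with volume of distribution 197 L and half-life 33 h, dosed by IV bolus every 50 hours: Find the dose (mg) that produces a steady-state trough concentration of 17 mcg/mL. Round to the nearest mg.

6223 mg

τ/t½ = 50/33 ≈ 1.5152, so f = (1/2)^(50/33) ≈ 0.349860.
Cmin,ss = (D/Vd)·f/(1−f), so D = Cmin,ss·Vd·(1−f)/f.
D = 17 × 197 × (1−f)/f ≈ 17 × 197 × 1.85829 ≈ 6223.41 mg.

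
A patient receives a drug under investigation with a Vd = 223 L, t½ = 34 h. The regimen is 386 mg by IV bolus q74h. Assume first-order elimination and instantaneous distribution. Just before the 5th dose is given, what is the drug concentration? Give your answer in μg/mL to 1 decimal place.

f = (1/2)^(τ/t½) = (1/2)^(74/34) ≈ 0.2212.
C₀ = D/Vd = 386/223 ≈ 1.731 μg/mL.
Before the 5th dose, 4 doses have been given. Superposition: Cmin = C₀·(f + f² + … + f^4).
≈ 1.731 × (0.2212 + 0.0489 + 0.0108 + 0.0024) ≈ 1.731 × 0.2833 ≈ 0.490 μg/mL.

0.5 μg/mL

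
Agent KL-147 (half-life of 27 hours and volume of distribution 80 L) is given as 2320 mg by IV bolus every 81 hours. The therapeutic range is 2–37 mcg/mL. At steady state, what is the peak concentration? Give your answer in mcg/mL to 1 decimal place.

The dosing interval is 3 half-lives, so f = 2^(−3) = 0.125.
At steady state, R = 1/(1 − 0.125) = 8/7.
Single-dose peak C₀ = D/Vd = 2320/80 = 29 mcg/mL.
Steady-state peak Cmax,ss = C₀·R = 29 × 8/7 ≈ 33.143 mcg/mL.
Peak 33.1 mcg/mL vs MTC 37 mcg/mL: below toxic threshold.

33.1 mcg/mL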